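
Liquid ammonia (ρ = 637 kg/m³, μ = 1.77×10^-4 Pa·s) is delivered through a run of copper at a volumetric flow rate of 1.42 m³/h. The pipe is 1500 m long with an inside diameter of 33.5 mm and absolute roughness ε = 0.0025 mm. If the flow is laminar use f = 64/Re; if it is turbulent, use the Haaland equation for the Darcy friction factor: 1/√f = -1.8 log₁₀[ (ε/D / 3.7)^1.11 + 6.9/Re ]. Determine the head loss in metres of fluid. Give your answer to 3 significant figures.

Q = 1.42 m³/h = 1.42/3600 = 0.0003944 m³/s.
Cross-sectional area A = πD²/4 = π(0.0335)²/4 = 0.0008814 m²; mean velocity V = Q/A = 0.0003944/0.0008814 = 0.4475 m/s.
Reynolds number Re = ρVD/μ = 637 · 0.4475 · 0.0335 / 0.000177 = 5.395e+04.
Re > 4000 → turbulent. Relative roughness ε/D = 2.5e-06/0.0335 = 7.46e-05. Haaland: 1/√f = -1.8 log₁₀[(7.46e-05/3.7)^1.11 + 6.9/5.395e+04] = -1.8 log₁₀[6.14e-06 + 0.000128] = 6.971, so f = 0.02058.
Darcy-Weisbach: ΔP = f(L/D)(ρV²/2) = 0.02058·(1500/0.0335)·(637·0.4475²/2) = 0.02058·4.478e+04·63.79 = 5.877e+04 Pa.
Head loss h_f = ΔP/(ρg) = 5.877e+04/(637·9.81) = 9.41 m.

h_f ≈ 9.41 m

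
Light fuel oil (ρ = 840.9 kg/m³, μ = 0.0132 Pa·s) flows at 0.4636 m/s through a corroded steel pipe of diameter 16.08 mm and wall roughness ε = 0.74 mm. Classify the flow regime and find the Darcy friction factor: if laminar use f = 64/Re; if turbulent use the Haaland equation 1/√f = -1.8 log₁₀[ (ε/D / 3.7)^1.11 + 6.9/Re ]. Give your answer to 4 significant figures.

f ≈ 0.1348

Re = ρVD/μ = 840.9·0.4636·0.01608/0.0132 = 474.9.
Re < 2300 → laminar, so f = 64/Re = 0.1348 (roughness is irrelevant in laminar flow).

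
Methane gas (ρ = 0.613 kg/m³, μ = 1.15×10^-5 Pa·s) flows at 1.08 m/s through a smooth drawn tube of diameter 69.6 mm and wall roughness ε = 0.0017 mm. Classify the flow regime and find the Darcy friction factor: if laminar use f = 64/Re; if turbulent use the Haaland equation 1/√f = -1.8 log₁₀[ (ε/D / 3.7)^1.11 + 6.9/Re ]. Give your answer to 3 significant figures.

Re = ρVD/μ = 0.613·1.08·0.0696/1.15e-05 = 4007.
Re > 4000 → turbulent. ε/D = 1.7e-06/0.0696 = 2.44e-05; Haaland: 1/√f = -1.8 log₁₀[1.78e-06 + 0.00172] = 4.974, so f = 0.04041.

f ≈ 0.0404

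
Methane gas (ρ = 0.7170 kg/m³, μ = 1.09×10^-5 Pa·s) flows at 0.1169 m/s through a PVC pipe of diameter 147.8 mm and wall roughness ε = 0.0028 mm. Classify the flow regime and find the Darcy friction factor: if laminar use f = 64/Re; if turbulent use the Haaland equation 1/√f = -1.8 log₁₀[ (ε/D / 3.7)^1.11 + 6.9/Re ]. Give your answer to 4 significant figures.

f ≈ 0.05631

Re = ρVD/μ = 0.717·0.1169·0.1478/1.09e-05 = 1137.
Re < 2300 → laminar, so f = 64/Re = 0.05631 (roughness is irrelevant in laminar flow).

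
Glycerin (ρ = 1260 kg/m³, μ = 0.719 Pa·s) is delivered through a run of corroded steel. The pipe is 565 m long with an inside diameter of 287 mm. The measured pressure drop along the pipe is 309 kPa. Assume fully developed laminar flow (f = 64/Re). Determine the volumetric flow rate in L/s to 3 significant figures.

Q ≈ 127 L/s

For laminar flow, f = 64/Re with Re = ρVD/μ, so Darcy-Weisbach reduces to ΔP = 32μLV/D². Solving for V: V = ΔP·D²/(32μL) = 3.09e+05·(0.287)²/(32·0.719·565) = 1.958 m/s.
Check: Re = ρVD/μ = 1260·1.958·0.287/0.719 = 984.7 < 2300, so the laminar assumption holds.
Q = V·A = 1.958·(π/4·0.287²) = 0.1267 m³/s = 127 L/s.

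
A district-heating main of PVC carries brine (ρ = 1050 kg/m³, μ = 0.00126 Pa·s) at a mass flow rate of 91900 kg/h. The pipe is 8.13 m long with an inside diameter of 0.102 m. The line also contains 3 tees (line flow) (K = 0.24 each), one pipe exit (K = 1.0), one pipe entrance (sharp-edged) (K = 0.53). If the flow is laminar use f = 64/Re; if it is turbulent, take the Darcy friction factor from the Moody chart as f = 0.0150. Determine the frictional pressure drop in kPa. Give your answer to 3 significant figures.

ΔP ≈ 16.0 kPa

ṁ = 91900 kg/h = 91900/3600 = 25.53 kg/s.
A = πD²/4 = π(0.102)²/4 = 0.008171 m²; mean velocity V = ṁ/(ρA) = 25.53/(1050 · 0.008171) = 2.975 m/s.
Reynolds number Re = ρVD/μ = 1050 · 2.975 · 0.102 / 0.00126 = 2.529e+05.
Re > 4000 → turbulent; use the Moody-chart value f = 0.0150.
Total minor-loss coefficient ΣK = 3·0.24 + 1·1 + 1·0.53 = 2.25.
ΔP = [f·L/D + ΣK]·(ρV²/2) = [0.015·8.13/0.102 + 2.25]·(1050·2.975²/2) = [1.196 + 2.25]·4648 = 1.601e+04 Pa.
ΔP = 1.601e+04 Pa = 16.0 kPa.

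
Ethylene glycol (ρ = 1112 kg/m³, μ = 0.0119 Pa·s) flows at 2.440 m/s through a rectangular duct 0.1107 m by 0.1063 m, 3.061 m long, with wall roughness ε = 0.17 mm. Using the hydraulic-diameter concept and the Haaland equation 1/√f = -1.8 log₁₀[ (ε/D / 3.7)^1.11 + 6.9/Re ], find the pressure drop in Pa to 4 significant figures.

ΔP ≈ 2588 Pa

Hydraulic diameter D_h = 4A/P = 4·(0.1107·0.1063)/(2·(0.1107+0.1063)) = 0.04707/0.434 = 0.1085 m.
Re = ρVD_h/μ = 1112·2.44·0.1085/0.0119 = 2.473e+04.
ε/D_h = 0.00017/0.1085 = 0.00157; Haaland gives 1/√f = -1.8 log₁₀[0.00018+0.000279] = 6.008, so f = 0.0277.
ΔP = f(L/D_h)(ρV²/2) = 0.0277·3.061/0.1085·3310 = 2588 Pa.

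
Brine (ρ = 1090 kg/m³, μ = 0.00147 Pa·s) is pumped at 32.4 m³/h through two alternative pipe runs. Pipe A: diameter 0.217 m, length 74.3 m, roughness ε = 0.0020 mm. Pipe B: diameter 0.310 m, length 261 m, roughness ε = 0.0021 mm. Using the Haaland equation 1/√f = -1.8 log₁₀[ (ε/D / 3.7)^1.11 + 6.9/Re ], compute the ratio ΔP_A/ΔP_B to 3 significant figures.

ΔP_A/ΔP_B ≈ 1.56

Pipe A: V = Q/A = 0.009/0.03698 = 0.2434 m/s; Re = 3.916e+04; ε/D = 9.22e-06; Haaland → f = 0.02192; ΔP_A = f(L/D)(ρV²/2) = 242.2 Pa.
Pipe B: V = Q/A = 0.009/0.07548 = 0.1192 m/s; Re = 2.741e+04; ε/D = 6.77e-06; Haaland → f = 0.02384; ΔP_B = f(L/D)(ρV²/2) = 155.5 Pa.
ΔP_A/ΔP_B = 242.2/155.5 = 1.56.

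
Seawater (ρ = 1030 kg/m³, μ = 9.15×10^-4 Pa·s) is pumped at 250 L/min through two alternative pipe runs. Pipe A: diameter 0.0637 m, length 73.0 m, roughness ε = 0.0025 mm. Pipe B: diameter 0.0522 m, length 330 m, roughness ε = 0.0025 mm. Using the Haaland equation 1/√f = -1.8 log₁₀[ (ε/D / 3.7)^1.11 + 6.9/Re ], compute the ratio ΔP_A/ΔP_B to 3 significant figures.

Pipe A: V = Q/A = 0.004167/0.003187 = 1.307 m/s; Re = 9.375e+04; ε/D = 3.92e-05; Haaland → f = 0.01822; ΔP_A = f(L/D)(ρV²/2) = 1.838e+04 Pa.
Pipe B: V = Q/A = 0.004167/0.00214 = 1.947 m/s; Re = 1.144e+05; ε/D = 4.79e-05; Haaland → f = 0.01755; ΔP_B = f(L/D)(ρV²/2) = 2.166e+05 Pa.
ΔP_A/ΔP_B = 1.838e+04/2.166e+05 = 0.0849.

ΔP_A/ΔP_B ≈ 0.0849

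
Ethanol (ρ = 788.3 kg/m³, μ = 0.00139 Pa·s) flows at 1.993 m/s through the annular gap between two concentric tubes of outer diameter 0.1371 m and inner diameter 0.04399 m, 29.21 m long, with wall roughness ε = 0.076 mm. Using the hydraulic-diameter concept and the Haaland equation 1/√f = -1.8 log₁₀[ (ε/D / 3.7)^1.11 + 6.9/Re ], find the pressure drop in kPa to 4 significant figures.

ΔP ≈ 10.41 kPa

Hydraulic diameter D_h = 4A/P = D_o - D_i = 0.1371 - 0.04399 = 0.09311 m.
Re = ρVD_h/μ = 788.3·1.993·0.09311/0.00139 = 1.052e+05.
ε/D_h = 7.6e-05/0.09311 = 0.000816; Haaland gives 1/√f = -1.8 log₁₀[8.74e-05+6.56e-05] = 6.868, so f = 0.0212.
ΔP = f(L/D_h)(ρV²/2) = 0.0212·29.21/0.09311·1566 = 1.041e+04 Pa.
ΔP = 10.41 kPa.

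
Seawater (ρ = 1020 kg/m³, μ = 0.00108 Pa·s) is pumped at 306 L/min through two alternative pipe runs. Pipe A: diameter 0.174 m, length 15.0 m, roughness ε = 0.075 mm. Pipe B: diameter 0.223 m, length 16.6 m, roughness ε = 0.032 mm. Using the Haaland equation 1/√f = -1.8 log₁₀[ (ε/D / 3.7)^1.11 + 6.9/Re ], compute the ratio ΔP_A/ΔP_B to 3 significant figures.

Pipe A: V = Q/A = 0.0051/0.02378 = 0.2145 m/s; Re = 3.525e+04; ε/D = 0.000431; Haaland → f = 0.02353; ΔP_A = f(L/D)(ρV²/2) = 47.58 Pa.
Pipe B: V = Q/A = 0.0051/0.03906 = 0.1306 m/s; Re = 2.75e+04; ε/D = 0.000143; Haaland → f = 0.02409; ΔP_B = f(L/D)(ρV²/2) = 15.6 Pa.
ΔP_A/ΔP_B = 47.58/15.6 = 3.05.

ΔP_A/ΔP_B ≈ 3.05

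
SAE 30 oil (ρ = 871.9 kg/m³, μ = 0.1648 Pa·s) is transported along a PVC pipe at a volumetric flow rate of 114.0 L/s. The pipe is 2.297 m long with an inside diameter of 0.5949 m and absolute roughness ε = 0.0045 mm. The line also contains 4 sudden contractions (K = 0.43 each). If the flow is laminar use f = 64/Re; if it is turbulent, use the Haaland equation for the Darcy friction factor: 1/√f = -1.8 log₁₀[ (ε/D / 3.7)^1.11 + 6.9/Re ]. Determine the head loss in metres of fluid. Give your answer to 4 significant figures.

h_f ≈ 0.01639 m

Q = 114.0 L/s = 114.0/1000 = 0.114 m³/s.
Cross-sectional area A = πD²/4 = π(0.5949)²/4 = 0.278 m²; mean velocity V = Q/A = 0.114/0.278 = 0.4101 m/s.
Reynolds number Re = ρVD/μ = 871.9 · 0.4101 · 0.5949 / 0.165 = 1291.
Re < 2300 → laminar flow, so f = 64/Re = 64/1291 = 0.04958 (the turbulent correlation is not needed).
Total minor-loss coefficient ΣK = 4·0.43 = 1.72.
ΔP = [f·L/D + ΣK]·(ρV²/2) = [0.04958·2.297/0.5949 + 1.72]·(871.9·0.4101²/2) = [0.1914 + 1.72]·73.33 = 140.2 Pa.
Head loss h_f = ΔP/(ρg) = 140.2/(871.9·9.81) = 0.01639 m.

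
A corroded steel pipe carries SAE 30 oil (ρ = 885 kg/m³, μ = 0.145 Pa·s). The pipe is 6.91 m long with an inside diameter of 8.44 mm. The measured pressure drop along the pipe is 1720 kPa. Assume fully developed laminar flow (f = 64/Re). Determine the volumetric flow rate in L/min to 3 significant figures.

For laminar flow, f = 64/Re with Re = ρVD/μ, so Darcy-Weisbach reduces to ΔP = 32μLV/D². Solving for V: V = ΔP·D²/(32μL) = 1.72e+06·(0.00844)²/(32·0.145·6.91) = 3.821 m/s.
Check: Re = ρVD/μ = 885·3.821·0.00844/0.145 = 196.8 < 2300, so the laminar assumption holds.
Q = V·A = 3.821·(π/4·0.00844²) = 0.0002138 m³/s = 12.8 L/min.

Q ≈ 12.8 L/min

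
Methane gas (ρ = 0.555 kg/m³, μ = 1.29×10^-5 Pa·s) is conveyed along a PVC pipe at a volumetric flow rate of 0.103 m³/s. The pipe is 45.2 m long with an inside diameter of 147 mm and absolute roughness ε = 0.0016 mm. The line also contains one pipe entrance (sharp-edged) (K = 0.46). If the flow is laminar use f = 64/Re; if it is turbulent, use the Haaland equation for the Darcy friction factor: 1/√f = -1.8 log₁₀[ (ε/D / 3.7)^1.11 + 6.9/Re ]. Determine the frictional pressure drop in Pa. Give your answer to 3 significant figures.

ΔP ≈ 73.9 Pa

Cross-sectional area A = πD²/4 = π(0.147)²/4 = 0.01697 m²; mean velocity V = Q/A = 0.103/0.01697 = 6.069 m/s.
Reynolds number Re = ρVD/μ = 0.555 · 6.069 · 0.147 / 1.29e-05 = 3.838e+04.
Re > 4000 → turbulent. Relative roughness ε/D = 1.6e-06/0.147 = 1.09e-05. Haaland: 1/√f = -1.8 log₁₀[(1.09e-05/3.7)^1.11 + 6.9/3.838e+04] = -1.8 log₁₀[7.25e-07 + 0.00018] = 6.738, so f = 0.02202.
Total minor-loss coefficient ΣK = 1·0.46 = 0.46.
ΔP = [f·L/D + ΣK]·(ρV²/2) = [0.02202·45.2/0.147 + 0.46]·(0.555·6.069²/2) = [6.772 + 0.46]·10.22 = 73.92 Pa.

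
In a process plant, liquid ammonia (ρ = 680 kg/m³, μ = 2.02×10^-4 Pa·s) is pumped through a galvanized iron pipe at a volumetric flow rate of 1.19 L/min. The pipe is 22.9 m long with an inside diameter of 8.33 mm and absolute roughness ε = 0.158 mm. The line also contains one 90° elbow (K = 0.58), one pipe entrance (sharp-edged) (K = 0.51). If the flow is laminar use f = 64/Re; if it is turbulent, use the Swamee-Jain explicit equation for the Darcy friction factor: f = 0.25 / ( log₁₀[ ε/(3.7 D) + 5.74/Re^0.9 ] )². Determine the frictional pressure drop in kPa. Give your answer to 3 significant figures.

Q = 1.19 L/min = 1.19/60000 = 1.983e-05 m³/s.
Cross-sectional area A = πD²/4 = π(0.00833)²/4 = 5.45e-05 m²; mean velocity V = Q/A = 1.983e-05/5.45e-05 = 0.3639 m/s.
Reynolds number Re = ρVD/μ = 680 · 0.3639 · 0.00833 / 0.000202 = 1.021e+04.
Re > 4000 → turbulent. Relative roughness ε/D = 0.000158/0.00833 = 0.019. Swamee-Jain: f = 0.25/(log₁₀[0.019/3.7 + 5.74/1.021e+04^0.9])² = 0.25/(log₁₀[0.00513 + 0.00142])² = 0.25/(-2.184)² = 0.0524.
Total minor-loss coefficient ΣK = 1·0.58 + 1·0.51 = 1.09.
ΔP = [f·L/D + ΣK]·(ρV²/2) = [0.0524·22.9/0.00833 + 1.09]·(680·0.3639²/2) = [144 + 1.09]·45.03 = 6536 Pa.
ΔP = 6536 Pa = 6.54 kPa.

ΔP ≈ 6.54 kPa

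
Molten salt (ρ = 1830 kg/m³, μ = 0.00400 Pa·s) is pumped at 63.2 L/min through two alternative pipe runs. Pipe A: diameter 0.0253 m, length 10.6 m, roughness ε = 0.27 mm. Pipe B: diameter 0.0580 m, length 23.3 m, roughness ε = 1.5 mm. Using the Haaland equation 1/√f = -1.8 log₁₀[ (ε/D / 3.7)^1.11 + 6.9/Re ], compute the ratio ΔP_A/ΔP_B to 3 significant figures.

Pipe A: V = Q/A = 0.001053/0.0005027 = 2.095 m/s; Re = 2.425e+04; ε/D = 0.0107; Haaland → f = 0.04097; ΔP_A = f(L/D)(ρV²/2) = 6.895e+04 Pa.
Pipe B: V = Q/A = 0.001053/0.002642 = 0.3987 m/s; Re = 1.058e+04; ε/D = 0.0259; Haaland → f = 0.05696; ΔP_B = f(L/D)(ρV²/2) = 3328 Pa.
ΔP_A/ΔP_B = 6.895e+04/3328 = 20.7.

ΔP_A/ΔP_B ≈ 20.7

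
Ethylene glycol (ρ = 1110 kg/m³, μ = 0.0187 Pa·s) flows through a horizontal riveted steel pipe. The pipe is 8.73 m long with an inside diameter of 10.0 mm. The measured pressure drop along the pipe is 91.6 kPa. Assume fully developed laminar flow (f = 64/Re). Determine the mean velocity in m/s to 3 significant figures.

V ≈ 1.75 m/s

For laminar flow, f = 64/Re with Re = ρVD/μ, so Darcy-Weisbach reduces to ΔP = 32μLV/D². Solving for V: V = ΔP·D²/(32μL) = 9.16e+04·(0.01)²/(32·0.0187·8.73) = 1.753 m/s.
Check: Re = ρVD/μ = 1110·1.753·0.01/0.0187 = 1041 < 2300, so the laminar assumption holds.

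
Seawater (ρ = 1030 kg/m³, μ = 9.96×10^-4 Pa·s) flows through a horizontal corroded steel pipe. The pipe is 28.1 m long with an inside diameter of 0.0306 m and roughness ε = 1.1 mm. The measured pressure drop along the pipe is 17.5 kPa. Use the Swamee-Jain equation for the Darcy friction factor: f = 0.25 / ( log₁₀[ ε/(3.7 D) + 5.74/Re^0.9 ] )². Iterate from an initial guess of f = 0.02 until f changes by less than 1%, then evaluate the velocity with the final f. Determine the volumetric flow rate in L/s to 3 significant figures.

Q ≈ 0.561 L/s

Rearranging Darcy-Weisbach: V = √(2·ΔP·D/(f·L·ρ)). With ε/D = 0.0011/0.0306 = 0.0359, iterate starting from f = 0.02:
  f = 0.02 → V = √(2·1.75e+04·0.0306/(0.02·28.1·1030)) = 1.36 m/s; Re = ρVD/μ = 4.304e+04; f → 0.06278
  f = 0.06278 → V = 0.7677 m/s; Re = 2.429e+04; f → 0.06348
  f = 0.06348 → V = 0.7635 m/s; Re = 2.416e+04; f → 0.06349
Converged (Δf/f < 1%). With the final f = 0.06349: V = √(2·1.75e+04·0.0306/(0.06349·28.1·1030)) = 0.7634 m/s.
Q = V·A = 0.7634·(π/4·0.0306²) = 0.0005614 m³/s = 0.561 L/s.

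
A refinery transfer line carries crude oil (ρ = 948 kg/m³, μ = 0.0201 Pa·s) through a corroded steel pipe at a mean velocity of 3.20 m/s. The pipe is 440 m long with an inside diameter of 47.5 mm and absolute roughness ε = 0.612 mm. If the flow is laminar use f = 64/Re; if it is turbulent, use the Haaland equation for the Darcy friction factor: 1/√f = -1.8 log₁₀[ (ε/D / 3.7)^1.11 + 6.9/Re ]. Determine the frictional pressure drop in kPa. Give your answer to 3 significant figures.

ΔP ≈ 2140 kPa

Reynolds number Re = ρVD/μ = 948 · 3.2 · 0.0475 / 0.0201 = 7169.
Re > 4000 → turbulent. Relative roughness ε/D = 0.000612/0.0475 = 0.0129. Haaland: 1/√f = -1.8 log₁₀[(0.0129/3.7)^1.11 + 6.9/7169] = -1.8 log₁₀[0.00187 + 0.000962] = 4.587, so f = 0.04754.
Darcy-Weisbach: ΔP = f(L/D)(ρV²/2) = 0.04754·(440/0.0475)·(948·3.2²/2) = 0.04754·9263·4854 = 2.137e+06 Pa.
ΔP = 2.137e+06 Pa = 2140 kPa.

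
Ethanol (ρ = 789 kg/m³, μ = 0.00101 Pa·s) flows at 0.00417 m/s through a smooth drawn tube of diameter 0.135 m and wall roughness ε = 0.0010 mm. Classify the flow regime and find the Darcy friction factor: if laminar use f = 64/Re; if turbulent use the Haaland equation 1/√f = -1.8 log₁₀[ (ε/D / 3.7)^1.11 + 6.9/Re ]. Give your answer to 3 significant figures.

f ≈ 0.146

Re = ρVD/μ = 789·0.00417·0.135/0.00101 = 439.8.
Re < 2300 → laminar, so f = 64/Re = 0.1455 (roughness is irrelevant in laminar flow).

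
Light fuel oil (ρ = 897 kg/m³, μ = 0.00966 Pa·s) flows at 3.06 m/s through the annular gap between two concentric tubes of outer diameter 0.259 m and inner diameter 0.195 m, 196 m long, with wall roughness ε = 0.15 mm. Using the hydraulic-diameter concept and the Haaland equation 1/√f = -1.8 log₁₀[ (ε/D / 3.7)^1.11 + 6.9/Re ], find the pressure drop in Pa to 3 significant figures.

Hydraulic diameter D_h = 4A/P = D_o - D_i = 0.259 - 0.195 = 0.064 m.
Re = ρVD_h/μ = 897·3.06·0.064/0.00966 = 1.819e+04.
ε/D_h = 0.00015/0.064 = 0.00234; Haaland gives 1/√f = -1.8 log₁₀[0.000282+0.000379] = 5.723, so f = 0.03053.
ΔP = f(L/D_h)(ρV²/2) = 0.03053·196/0.064·4200 = 3.926e+05 Pa.

ΔP ≈ 393000 Pa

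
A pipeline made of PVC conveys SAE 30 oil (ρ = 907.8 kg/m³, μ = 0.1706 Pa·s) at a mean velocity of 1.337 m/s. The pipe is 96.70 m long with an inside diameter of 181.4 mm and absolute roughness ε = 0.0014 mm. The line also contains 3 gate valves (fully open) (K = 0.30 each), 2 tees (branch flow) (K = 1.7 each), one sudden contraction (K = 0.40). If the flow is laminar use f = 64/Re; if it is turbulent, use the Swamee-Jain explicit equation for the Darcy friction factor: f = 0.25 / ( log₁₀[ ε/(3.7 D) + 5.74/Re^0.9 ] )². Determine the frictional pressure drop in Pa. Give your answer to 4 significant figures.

ΔP ≈ 25260 Pa

Reynolds number Re = ρVD/μ = 907.8 · 1.337 · 0.1814 / 0.171 = 1291.
Re < 2300 → laminar flow, so f = 64/Re = 64/1291 = 0.04959 (the turbulent correlation is not needed).
Total minor-loss coefficient ΣK = 3·0.3 + 2·1.7 + 1·0.4 = 4.7.
ΔP = [f·L/D + ΣK]·(ρV²/2) = [0.04959·96.7/0.1814 + 4.7]·(907.8·1.337²/2) = [26.44 + 4.7]·811.4 = 2.526e+04 Pa.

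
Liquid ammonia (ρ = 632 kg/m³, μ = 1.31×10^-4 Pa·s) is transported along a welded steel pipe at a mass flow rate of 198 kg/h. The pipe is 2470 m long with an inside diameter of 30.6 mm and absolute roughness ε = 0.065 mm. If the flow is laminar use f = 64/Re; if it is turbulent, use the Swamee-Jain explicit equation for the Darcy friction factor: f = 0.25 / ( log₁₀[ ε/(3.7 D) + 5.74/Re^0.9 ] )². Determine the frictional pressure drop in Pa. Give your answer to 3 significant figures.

ṁ = 198 kg/h = 198/3600 = 0.055 kg/s.
A = πD²/4 = π(0.0306)²/4 = 0.0007354 m²; mean velocity V = ṁ/(ρA) = 0.055/(632 · 0.0007354) = 0.1183 m/s.
Reynolds number Re = ρVD/μ = 632 · 0.1183 · 0.0306 / 0.000131 = 1.747e+04.
Re > 4000 → turbulent. Relative roughness ε/D = 6.5e-05/0.0306 = 0.00212. Swamee-Jain: f = 0.25/(log₁₀[0.00212/3.7 + 5.74/1.747e+04^0.9])² = 0.25/(log₁₀[0.000574 + 0.000873])² = 0.25/(-2.84)² = 0.031.
Darcy-Weisbach: ΔP = f(L/D)(ρV²/2) = 0.031·(2470/0.0306)·(632·0.1183²/2) = 0.031·8.072e+04·4.425 = 1.107e+04 Pa.

ΔP ≈ 11100 Pa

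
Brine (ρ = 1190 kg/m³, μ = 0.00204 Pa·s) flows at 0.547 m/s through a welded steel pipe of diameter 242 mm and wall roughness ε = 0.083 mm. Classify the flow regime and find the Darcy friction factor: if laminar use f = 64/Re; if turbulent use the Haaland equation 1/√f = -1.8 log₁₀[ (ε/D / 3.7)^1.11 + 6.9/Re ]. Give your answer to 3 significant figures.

f ≈ 0.0202

Re = ρVD/μ = 1190·0.547·0.242/0.00204 = 7.722e+04.
Re > 4000 → turbulent. ε/D = 8.3e-05/0.242 = 0.000343; Haaland: 1/√f = -1.8 log₁₀[3.34e-05 + 8.94e-05] = 7.04, so f = 0.02018.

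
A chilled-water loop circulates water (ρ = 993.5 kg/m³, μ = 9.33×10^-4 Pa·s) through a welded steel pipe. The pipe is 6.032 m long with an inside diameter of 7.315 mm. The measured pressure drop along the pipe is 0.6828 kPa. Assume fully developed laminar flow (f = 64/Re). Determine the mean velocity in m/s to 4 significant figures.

For laminar flow, f = 64/Re with Re = ρVD/μ, so Darcy-Weisbach reduces to ΔP = 32μLV/D². Solving for V: V = ΔP·D²/(32μL) = 682.8·(0.007315)²/(32·0.000933·6.032) = 0.2029 m/s.
Check: Re = ρVD/μ = 993.5·0.2029·0.007315/0.000933 = 1580 < 2300, so the laminar assumption holds.

V ≈ 0.2029 m/s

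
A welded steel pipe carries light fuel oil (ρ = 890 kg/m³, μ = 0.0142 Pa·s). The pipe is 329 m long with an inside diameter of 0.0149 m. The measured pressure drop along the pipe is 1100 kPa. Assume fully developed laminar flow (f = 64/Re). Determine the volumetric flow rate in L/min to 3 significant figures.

Q ≈ 17.1 L/min

For laminar flow, f = 64/Re with Re = ρVD/μ, so Darcy-Weisbach reduces to ΔP = 32μLV/D². Solving for V: V = ΔP·D²/(32μL) = 1.1e+06·(0.0149)²/(32·0.0142·329) = 1.634 m/s.
Check: Re = ρVD/μ = 890·1.634·0.0149/0.0142 = 1526 < 2300, so the laminar assumption holds.
Q = V·A = 1.634·(π/4·0.0149²) = 0.0002848 m³/s = 17.1 L/min.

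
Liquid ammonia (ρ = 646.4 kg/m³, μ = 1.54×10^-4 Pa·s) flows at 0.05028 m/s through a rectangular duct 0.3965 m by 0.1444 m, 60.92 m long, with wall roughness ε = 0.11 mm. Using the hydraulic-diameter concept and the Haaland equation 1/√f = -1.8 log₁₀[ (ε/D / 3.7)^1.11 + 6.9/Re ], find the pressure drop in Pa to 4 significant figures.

ΔP ≈ 5.349 Pa

Hydraulic diameter D_h = 4A/P = 4·(0.3965·0.1444)/(2·(0.3965+0.1444)) = 0.229/1.082 = 0.2117 m.
Re = ρVD_h/μ = 646.4·0.05028·0.2117/0.000154 = 4.468e+04.
ε/D_h = 0.00011/0.2117 = 0.00052; Haaland gives 1/√f = -1.8 log₁₀[5.29e-05+0.000154] = 6.63, so f = 0.02275.
ΔP = f(L/D_h)(ρV²/2) = 0.02275·60.92/0.2117·0.8171 = 5.349 Pa.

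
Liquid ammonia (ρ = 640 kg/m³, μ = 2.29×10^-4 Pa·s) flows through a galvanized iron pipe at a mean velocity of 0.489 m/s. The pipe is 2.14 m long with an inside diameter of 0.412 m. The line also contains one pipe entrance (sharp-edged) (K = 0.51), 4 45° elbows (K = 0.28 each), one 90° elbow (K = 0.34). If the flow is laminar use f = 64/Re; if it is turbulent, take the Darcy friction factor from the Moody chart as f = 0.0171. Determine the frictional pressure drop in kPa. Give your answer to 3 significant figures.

ΔP ≈ 0.158 kPa

Reynolds number Re = ρVD/μ = 640 · 0.489 · 0.412 / 0.000229 = 5.631e+05.
Re > 4000 → turbulent; use the Moody-chart value f = 0.0171.
Total minor-loss coefficient ΣK = 1·0.51 + 4·0.28 + 1·0.34 = 1.97.
ΔP = [f·L/D + ΣK]·(ρV²/2) = [0.0171·2.14/0.412 + 1.97]·(640·0.489²/2) = [0.08882 + 1.97]·76.52 = 157.5 Pa.
ΔP = 157.5 Pa = 0.158 kPa.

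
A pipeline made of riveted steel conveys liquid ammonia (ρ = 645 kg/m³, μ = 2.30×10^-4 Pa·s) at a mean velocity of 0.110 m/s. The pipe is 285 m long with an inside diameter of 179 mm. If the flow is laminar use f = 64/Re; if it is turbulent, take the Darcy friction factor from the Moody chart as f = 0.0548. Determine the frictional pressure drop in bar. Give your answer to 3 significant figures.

Reynolds number Re = ρVD/μ = 645 · 0.11 · 0.179 / 0.00023 = 5.522e+04.
Re > 4000 → turbulent; use the Moody-chart value f = 0.0548.
Darcy-Weisbach: ΔP = f(L/D)(ρV²/2) = 0.0548·(285/0.179)·(645·0.11²/2) = 0.0548·1592·3.902 = 340.5 Pa.
ΔP = 340.5 Pa = 0.00340 bar.

ΔP ≈ 0.00340 bar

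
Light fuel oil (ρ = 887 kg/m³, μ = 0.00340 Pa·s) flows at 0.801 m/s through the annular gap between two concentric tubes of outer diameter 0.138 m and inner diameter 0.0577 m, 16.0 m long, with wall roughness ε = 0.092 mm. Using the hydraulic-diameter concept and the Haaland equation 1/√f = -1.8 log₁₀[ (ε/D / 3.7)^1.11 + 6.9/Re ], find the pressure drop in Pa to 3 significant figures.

ΔP ≈ 1640 Pa

Hydraulic diameter D_h = 4A/P = D_o - D_i = 0.138 - 0.0577 = 0.0803 m.
Re = ρVD_h/μ = 887·0.801·0.0803/0.0034 = 1.678e+04.
ε/D_h = 9.2e-05/0.0803 = 0.00115; Haaland gives 1/√f = -1.8 log₁₀[0.000127+0.000411] = 5.884, so f = 0.02889.
ΔP = f(L/D_h)(ρV²/2) = 0.02889·16/0.0803·284.6 = 1638 Pa.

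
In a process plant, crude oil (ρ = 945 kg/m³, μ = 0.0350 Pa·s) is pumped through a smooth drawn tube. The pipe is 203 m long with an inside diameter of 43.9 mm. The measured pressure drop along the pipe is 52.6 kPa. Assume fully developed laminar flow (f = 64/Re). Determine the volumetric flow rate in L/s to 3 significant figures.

Q ≈ 0.675 L/s

For laminar flow, f = 64/Re with Re = ρVD/μ, so Darcy-Weisbach reduces to ΔP = 32μLV/D². Solving for V: V = ΔP·D²/(32μL) = 5.26e+04·(0.0439)²/(32·0.035·203) = 0.4459 m/s.
Check: Re = ρVD/μ = 945·0.4459·0.0439/0.035 = 528.5 < 2300, so the laminar assumption holds.
Q = V·A = 0.4459·(π/4·0.0439²) = 0.0006749 m³/s = 0.675 L/s.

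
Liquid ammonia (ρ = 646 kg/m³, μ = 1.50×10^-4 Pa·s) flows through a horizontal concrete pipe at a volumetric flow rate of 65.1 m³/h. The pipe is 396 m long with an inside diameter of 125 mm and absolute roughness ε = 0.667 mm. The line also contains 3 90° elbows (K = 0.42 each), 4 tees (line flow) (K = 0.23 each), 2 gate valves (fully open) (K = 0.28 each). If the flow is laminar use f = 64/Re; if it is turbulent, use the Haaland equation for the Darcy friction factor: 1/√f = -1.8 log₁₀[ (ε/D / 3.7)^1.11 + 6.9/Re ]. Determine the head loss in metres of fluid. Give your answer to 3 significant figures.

h_f ≈ 11.2 m

Q = 65.1 m³/h = 65.1/3600 = 0.01808 m³/s.
Cross-sectional area A = πD²/4 = π(0.125)²/4 = 0.01227 m²; mean velocity V = Q/A = 0.01808/0.01227 = 1.474 m/s.
Reynolds number Re = ρVD/μ = 646 · 1.474 · 0.125 / 0.00015 = 7.933e+05.
Re > 4000 → turbulent. Relative roughness ε/D = 0.000667/0.125 = 0.00534. Haaland: 1/√f = -1.8 log₁₀[(0.00534/3.7)^1.11 + 6.9/7.933e+05] = -1.8 log₁₀[0.000702 + 8.7e-06] = 5.667, so f = 0.03114.
Total minor-loss coefficient ΣK = 3·0.42 + 4·0.23 + 2·0.28 = 2.74.
ΔP = [f·L/D + ΣK]·(ρV²/2) = [0.03114·396/0.125 + 2.74]·(646·1.474²/2) = [98.66 + 2.74]·701.4 = 7.112e+04 Pa.
Head loss h_f = ΔP/(ρg) = 7.112e+04/(646·9.81) = 11.2 m.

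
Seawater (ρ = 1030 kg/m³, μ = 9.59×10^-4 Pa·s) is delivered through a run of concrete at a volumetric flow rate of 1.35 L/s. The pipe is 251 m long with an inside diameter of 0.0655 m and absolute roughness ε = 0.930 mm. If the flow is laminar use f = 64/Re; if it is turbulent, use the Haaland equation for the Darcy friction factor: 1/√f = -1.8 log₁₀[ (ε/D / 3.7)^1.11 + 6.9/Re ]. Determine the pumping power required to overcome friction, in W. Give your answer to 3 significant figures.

P ≈ 19.0 W

Q = 1.35 L/s = 1.35/1000 = 0.00135 m³/s.
Cross-sectional area A = πD²/4 = π(0.0655)²/4 = 0.00337 m²; mean velocity V = Q/A = 0.00135/0.00337 = 0.4006 m/s.
Reynolds number Re = ρVD/μ = 1030 · 0.4006 · 0.0655 / 0.000959 = 2.819e+04.
Re > 4000 → turbulent. Relative roughness ε/D = 0.00093/0.0655 = 0.0142. Haaland: 1/√f = -1.8 log₁₀[(0.0142/3.7)^1.11 + 6.9/2.819e+04] = -1.8 log₁₀[0.00208 + 0.000245] = 4.74, so f = 0.04451.
Darcy-Weisbach: ΔP = f(L/D)(ρV²/2) = 0.04451·(251/0.0655)·(1030·0.4006²/2) = 0.04451·3832·82.67 = 1.41e+04 Pa.
Pumping power P = QΔP = 0.00135·1.41e+04 = 19.03 W = 19.0 W.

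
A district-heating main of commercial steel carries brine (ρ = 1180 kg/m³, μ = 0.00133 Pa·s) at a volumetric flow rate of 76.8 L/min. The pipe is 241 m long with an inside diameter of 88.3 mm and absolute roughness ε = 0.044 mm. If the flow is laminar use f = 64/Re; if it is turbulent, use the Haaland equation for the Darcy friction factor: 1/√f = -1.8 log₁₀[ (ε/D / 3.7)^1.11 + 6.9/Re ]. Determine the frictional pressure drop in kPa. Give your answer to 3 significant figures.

Q = 76.8 L/min = 76.8/60000 = 0.00128 m³/s.
Cross-sectional area A = πD²/4 = π(0.0883)²/4 = 0.006124 m²; mean velocity V = Q/A = 0.00128/0.006124 = 0.209 m/s.
Reynolds number Re = ρVD/μ = 1180 · 0.209 · 0.0883 / 0.00133 = 1.638e+04.
Re > 4000 → turbulent. Relative roughness ε/D = 4.4e-05/0.0883 = 0.000498. Haaland: 1/√f = -1.8 log₁₀[(0.000498/3.7)^1.11 + 6.9/1.638e+04] = -1.8 log₁₀[5.05e-05 + 0.000421] = 5.987, so f = 0.0279.
Darcy-Weisbach: ΔP = f(L/D)(ρV²/2) = 0.0279·(241/0.0883)·(1180·0.209²/2) = 0.0279·2729·25.78 = 1963 Pa.
ΔP = 1963 Pa = 1.96 kPa.

ΔP ≈ 1.96 kPa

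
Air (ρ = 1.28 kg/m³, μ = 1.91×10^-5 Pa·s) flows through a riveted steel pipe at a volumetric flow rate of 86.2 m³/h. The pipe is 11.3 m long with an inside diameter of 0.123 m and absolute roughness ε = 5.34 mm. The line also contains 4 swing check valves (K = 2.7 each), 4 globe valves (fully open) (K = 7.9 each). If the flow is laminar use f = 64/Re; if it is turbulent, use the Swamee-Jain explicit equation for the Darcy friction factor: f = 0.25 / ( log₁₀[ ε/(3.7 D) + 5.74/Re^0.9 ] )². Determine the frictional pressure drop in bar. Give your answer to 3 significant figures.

Q = 86.2 m³/h = 86.2/3600 = 0.02394 m³/s.
Cross-sectional area A = πD²/4 = π(0.123)²/4 = 0.01188 m²; mean velocity V = Q/A = 0.02394/0.01188 = 2.015 m/s.
Reynolds number Re = ρVD/μ = 1.28 · 2.015 · 0.123 / 1.91e-05 = 1.661e+04.
Re > 4000 → turbulent. Relative roughness ε/D = 0.00534/0.123 = 0.0434. Swamee-Jain: f = 0.25/(log₁₀[0.0434/3.7 + 5.74/1.661e+04^0.9])² = 0.25/(log₁₀[0.0117 + 0.000913])² = 0.25/(-1.898)² = 0.0694.
Total minor-loss coefficient ΣK = 4·2.7 + 4·7.9 = 42.4.
ΔP = [f·L/D + ΣK]·(ρV²/2) = [0.0694·11.3/0.123 + 42.4]·(1.28·2.015²/2) = [6.375 + 42.4]·2.599 = 126.8 Pa.
ΔP = 126.8 Pa = 0.00127 bar.

ΔP ≈ 0.00127 bar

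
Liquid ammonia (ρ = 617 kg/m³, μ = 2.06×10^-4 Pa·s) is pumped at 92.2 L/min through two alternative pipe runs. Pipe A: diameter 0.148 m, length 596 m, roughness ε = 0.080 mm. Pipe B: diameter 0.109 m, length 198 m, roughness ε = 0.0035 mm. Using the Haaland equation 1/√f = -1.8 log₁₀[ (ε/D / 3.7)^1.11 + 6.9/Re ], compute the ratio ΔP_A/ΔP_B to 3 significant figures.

ΔP_A/ΔP_B ≈ 0.743

Pipe A: V = Q/A = 0.001537/0.0172 = 0.08932 m/s; Re = 3.96e+04; ε/D = 0.000541; Haaland → f = 0.02331; ΔP_A = f(L/D)(ρV²/2) = 231 Pa.
Pipe B: V = Q/A = 0.001537/0.009331 = 0.1647 m/s; Re = 5.376e+04; ε/D = 3.21e-05; Haaland → f = 0.02046; ΔP_B = f(L/D)(ρV²/2) = 311 Pa.
ΔP_A/ΔP_B = 231/311 = 0.743.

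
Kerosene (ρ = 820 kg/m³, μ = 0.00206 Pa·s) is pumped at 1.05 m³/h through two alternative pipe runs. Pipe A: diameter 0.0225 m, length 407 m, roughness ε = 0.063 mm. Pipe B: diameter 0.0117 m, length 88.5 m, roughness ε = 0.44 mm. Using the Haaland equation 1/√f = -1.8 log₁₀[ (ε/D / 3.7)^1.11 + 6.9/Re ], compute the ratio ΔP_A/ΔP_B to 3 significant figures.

ΔP_A/ΔP_B ≈ 0.101

Pipe A: V = Q/A = 0.0002917/0.0003976 = 0.7336 m/s; Re = 6570; ε/D = 0.0028; Haaland → f = 0.03784; ΔP_A = f(L/D)(ρV²/2) = 1.51e+05 Pa.
Pipe B: V = Q/A = 0.0002917/0.0001075 = 2.713 m/s; Re = 1.263e+04; ε/D = 0.0376; Haaland → f = 0.06524; ΔP_B = f(L/D)(ρV²/2) = 1.489e+06 Pa.
ΔP_A/ΔP_B = 1.51e+05/1.489e+06 = 0.101.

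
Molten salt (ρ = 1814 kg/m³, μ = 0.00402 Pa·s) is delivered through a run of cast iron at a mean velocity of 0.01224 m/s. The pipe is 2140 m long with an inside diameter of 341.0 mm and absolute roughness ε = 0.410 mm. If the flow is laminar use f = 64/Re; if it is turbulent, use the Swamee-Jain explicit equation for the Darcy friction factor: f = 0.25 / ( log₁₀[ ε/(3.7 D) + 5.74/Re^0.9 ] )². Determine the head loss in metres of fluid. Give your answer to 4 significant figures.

h_f ≈ 0.001628 m

Reynolds number Re = ρVD/μ = 1814 · 0.01224 · 0.341 / 0.00402 = 1883.
Re < 2300 → laminar flow, so f = 64/Re = 64/1883 = 0.03398 (the turbulent correlation is not needed).
Darcy-Weisbach: ΔP = f(L/D)(ρV²/2) = 0.03398·(2140/0.341)·(1814·0.01224²/2) = 0.03398·6276·0.1359 = 28.98 Pa.
Head loss h_f = ΔP/(ρg) = 28.98/(1814·9.81) = 0.001628 m.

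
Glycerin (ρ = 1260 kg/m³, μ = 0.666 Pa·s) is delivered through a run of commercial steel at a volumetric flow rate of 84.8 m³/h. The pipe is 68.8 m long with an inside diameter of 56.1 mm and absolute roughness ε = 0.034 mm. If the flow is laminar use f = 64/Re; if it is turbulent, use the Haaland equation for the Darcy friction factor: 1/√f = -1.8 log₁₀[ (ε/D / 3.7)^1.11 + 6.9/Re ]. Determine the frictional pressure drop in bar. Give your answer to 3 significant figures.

ΔP ≈ 44.4 bar

Q = 84.8 m³/h = 84.8/3600 = 0.02356 m³/s.
Cross-sectional area A = πD²/4 = π(0.0561)²/4 = 0.002472 m²; mean velocity V = Q/A = 0.02356/0.002472 = 9.53 m/s.
Reynolds number Re = ρVD/μ = 1260 · 9.53 · 0.0561 / 0.666 = 1011.
Re < 2300 → laminar flow, so f = 64/Re = 64/1011 = 0.06328 (the turbulent correlation is not needed).
Darcy-Weisbach: ΔP = f(L/D)(ρV²/2) = 0.06328·(68.8/0.0561)·(1260·9.53²/2) = 0.06328·1226·5.721e+04 = 4.44e+06 Pa.
ΔP = 4.44e+06 Pa = 44.4 bar.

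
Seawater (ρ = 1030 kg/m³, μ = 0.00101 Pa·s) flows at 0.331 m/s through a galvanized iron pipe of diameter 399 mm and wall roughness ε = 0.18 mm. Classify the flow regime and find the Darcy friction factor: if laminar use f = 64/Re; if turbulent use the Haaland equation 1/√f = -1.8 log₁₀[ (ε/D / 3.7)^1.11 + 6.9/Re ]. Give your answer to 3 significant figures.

f ≈ 0.0191

Re = ρVD/μ = 1030·0.331·0.399/0.00101 = 1.347e+05.
Re > 4000 → turbulent. ε/D = 0.00018/0.399 = 0.000451; Haaland: 1/√f = -1.8 log₁₀[4.52e-05 + 5.12e-05] = 7.228, so f = 0.01914.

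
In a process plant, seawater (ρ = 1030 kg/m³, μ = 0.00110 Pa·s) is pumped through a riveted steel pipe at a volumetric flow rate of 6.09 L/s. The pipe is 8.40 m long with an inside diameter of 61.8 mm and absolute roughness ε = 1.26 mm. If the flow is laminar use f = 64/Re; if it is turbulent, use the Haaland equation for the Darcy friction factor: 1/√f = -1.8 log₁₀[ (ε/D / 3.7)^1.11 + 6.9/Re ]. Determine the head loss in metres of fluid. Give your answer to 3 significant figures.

Q = 6.09 L/s = 6.09/1000 = 0.00609 m³/s.
Cross-sectional area A = πD²/4 = π(0.0618)²/4 = 0.003 m²; mean velocity V = Q/A = 0.00609/0.003 = 2.03 m/s.
Reynolds number Re = ρVD/μ = 1030 · 2.03 · 0.0618 / 0.0011 = 1.175e+05.
Re > 4000 → turbulent. Relative roughness ε/D = 0.00126/0.0618 = 0.0204. Haaland: 1/√f = -1.8 log₁₀[(0.0204/3.7)^1.11 + 6.9/1.175e+05] = -1.8 log₁₀[0.00311 + 5.87e-05] = 4.498, so f = 0.04942.
Darcy-Weisbach: ΔP = f(L/D)(ρV²/2) = 0.04942·(8.4/0.0618)·(1030·2.03²/2) = 0.04942·135.9·2123 = 1.426e+04 Pa.
Head loss h_f = ΔP/(ρg) = 1.426e+04/(1030·9.81) = 1.41 m.

h_f ≈ 1.41 m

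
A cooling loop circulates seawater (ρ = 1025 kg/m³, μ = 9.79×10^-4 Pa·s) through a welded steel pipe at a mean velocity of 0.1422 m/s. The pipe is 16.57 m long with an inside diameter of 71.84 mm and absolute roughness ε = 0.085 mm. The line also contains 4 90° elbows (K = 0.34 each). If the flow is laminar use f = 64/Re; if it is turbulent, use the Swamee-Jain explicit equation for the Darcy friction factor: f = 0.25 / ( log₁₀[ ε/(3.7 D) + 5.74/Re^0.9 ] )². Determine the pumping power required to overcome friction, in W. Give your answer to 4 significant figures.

P ≈ 0.05284 W

Reynolds number Re = ρVD/μ = 1025 · 0.1422 · 0.07184 / 0.000979 = 1.07e+04.
Re > 4000 → turbulent. Relative roughness ε/D = 8.5e-05/0.07184 = 0.00118. Swamee-Jain: f = 0.25/(log₁₀[0.00118/3.7 + 5.74/1.07e+04^0.9])² = 0.25/(log₁₀[0.00032 + 0.00136])² = 0.25/(-2.775)² = 0.03245.
Total minor-loss coefficient ΣK = 4·0.34 = 1.36.
ΔP = [f·L/D + ΣK]·(ρV²/2) = [0.03245·16.57/0.07184 + 1.36]·(1025·0.1422²/2) = [7.485 + 1.36]·10.36 = 91.67 Pa.
Q = V·A = 0.1422·0.004053 = 0.0005764 m³/s.
Pumping power P = QΔP = 0.0005764·91.67 = 0.052837 W = 0.05284 W.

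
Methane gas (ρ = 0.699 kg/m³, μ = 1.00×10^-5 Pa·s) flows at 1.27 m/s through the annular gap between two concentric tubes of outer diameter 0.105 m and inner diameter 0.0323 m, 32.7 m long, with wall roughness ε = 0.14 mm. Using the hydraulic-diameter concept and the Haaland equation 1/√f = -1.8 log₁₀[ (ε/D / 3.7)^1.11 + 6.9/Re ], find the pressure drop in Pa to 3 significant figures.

Hydraulic diameter D_h = 4A/P = D_o - D_i = 0.105 - 0.0323 = 0.0727 m.
Re = ρVD_h/μ = 0.699·1.27·0.0727/1e-05 = 6454.
ε/D_h = 0.00014/0.0727 = 0.00193; Haaland gives 1/√f = -1.8 log₁₀[0.000227+0.00107] = 5.197, so f = 0.03702.
ΔP = f(L/D_h)(ρV²/2) = 0.03702·32.7/0.0727·0.5637 = 9.386 Pa.

ΔP ≈ 9.39 Pa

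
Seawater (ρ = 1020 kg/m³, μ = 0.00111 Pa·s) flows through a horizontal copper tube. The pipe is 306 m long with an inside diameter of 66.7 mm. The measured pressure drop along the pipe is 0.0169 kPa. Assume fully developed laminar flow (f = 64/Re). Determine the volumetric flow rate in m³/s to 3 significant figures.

Q ≈ 2.42×10^-5 m³/s

For laminar flow, f = 64/Re with Re = ρVD/μ, so Darcy-Weisbach reduces to ΔP = 32μLV/D². Solving for V: V = ΔP·D²/(32μL) = 16.9·(0.0667)²/(32·0.00111·306) = 0.006917 m/s.
Check: Re = ρVD/μ = 1020·0.006917·0.0667/0.00111 = 424 < 2300, so the laminar assumption holds.
Q = V·A = 0.006917·(π/4·0.0667²) = 2.417e-05 m³/s = 2.42×10^-5 m³/s.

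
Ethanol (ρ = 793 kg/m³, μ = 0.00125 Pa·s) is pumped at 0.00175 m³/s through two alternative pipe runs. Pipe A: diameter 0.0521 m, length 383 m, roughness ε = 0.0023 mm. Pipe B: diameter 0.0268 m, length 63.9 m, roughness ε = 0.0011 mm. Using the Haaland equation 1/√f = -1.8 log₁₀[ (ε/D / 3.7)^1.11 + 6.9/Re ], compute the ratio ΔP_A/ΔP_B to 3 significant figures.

Pipe A: V = Q/A = 0.00175/0.002132 = 0.8209 m/s; Re = 2.713e+04; ε/D = 4.41e-05; Haaland → f = 0.02396; ΔP_A = f(L/D)(ρV²/2) = 4.707e+04 Pa.
Pipe B: V = Q/A = 0.00175/0.0005641 = 3.102 m/s; Re = 5.274e+04; ε/D = 4.1e-05; Haaland → f = 0.02058; ΔP_B = f(L/D)(ρV²/2) = 1.872e+05 Pa.
ΔP_A/ΔP_B = 4.707e+04/1.872e+05 = 0.251.

ΔP_A/ΔP_B ≈ 0.251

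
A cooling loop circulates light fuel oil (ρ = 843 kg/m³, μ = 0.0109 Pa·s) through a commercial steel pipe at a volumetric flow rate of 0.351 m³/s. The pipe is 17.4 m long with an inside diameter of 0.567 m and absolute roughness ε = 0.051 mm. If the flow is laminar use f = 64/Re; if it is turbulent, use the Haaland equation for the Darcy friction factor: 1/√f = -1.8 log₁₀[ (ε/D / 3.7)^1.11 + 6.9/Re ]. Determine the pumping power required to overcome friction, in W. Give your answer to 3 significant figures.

Cross-sectional area A = πD²/4 = π(0.567)²/4 = 0.2525 m²; mean velocity V = Q/A = 0.351/0.2525 = 1.39 m/s.
Reynolds number Re = ρVD/μ = 843 · 1.39 · 0.567 / 0.0109 = 6.096e+04.
Re > 4000 → turbulent. Relative roughness ε/D = 5.1e-05/0.567 = 8.99e-05. Haaland: 1/√f = -1.8 log₁₀[(8.99e-05/3.7)^1.11 + 6.9/6.096e+04] = -1.8 log₁₀[7.55e-06 + 0.000113] = 7.053, so f = 0.0201.
Darcy-Weisbach: ΔP = f(L/D)(ρV²/2) = 0.0201·(17.4/0.567)·(843·1.39²/2) = 0.0201·30.69·814.5 = 502.5 Pa.
Pumping power P = QΔP = 0.351·502.5 = 176.4 W = 176 W.

P ≈ 176 W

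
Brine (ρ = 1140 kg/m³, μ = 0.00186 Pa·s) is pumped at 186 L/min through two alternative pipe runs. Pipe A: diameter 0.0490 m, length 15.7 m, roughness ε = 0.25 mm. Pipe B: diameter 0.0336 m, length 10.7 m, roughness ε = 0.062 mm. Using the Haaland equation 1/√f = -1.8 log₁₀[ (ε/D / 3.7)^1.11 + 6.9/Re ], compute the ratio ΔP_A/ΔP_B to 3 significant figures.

ΔP_A/ΔP_B ≈ 0.286

Pipe A: V = Q/A = 0.0031/0.001886 = 1.644 m/s; Re = 4.937e+04; ε/D = 0.0051; Haaland → f = 0.03227; ΔP_A = f(L/D)(ρV²/2) = 1.593e+04 Pa.
Pipe B: V = Q/A = 0.0031/0.0008867 = 3.496 m/s; Re = 7.2e+04; ε/D = 0.00185; Haaland → f = 0.02511; ΔP_B = f(L/D)(ρV²/2) = 5.571e+04 Pa.
ΔP_A/ΔP_B = 1.593e+04/5.571e+04 = 0.286.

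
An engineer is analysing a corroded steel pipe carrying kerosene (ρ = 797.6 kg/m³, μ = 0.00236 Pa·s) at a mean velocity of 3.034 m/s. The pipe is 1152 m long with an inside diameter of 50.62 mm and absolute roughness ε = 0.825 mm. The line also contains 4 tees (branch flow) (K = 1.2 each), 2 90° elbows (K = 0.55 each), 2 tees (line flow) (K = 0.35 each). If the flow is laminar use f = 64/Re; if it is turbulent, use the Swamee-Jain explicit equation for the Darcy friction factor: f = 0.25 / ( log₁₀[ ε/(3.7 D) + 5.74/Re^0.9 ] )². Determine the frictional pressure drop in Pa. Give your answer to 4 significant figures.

Reynolds number Re = ρVD/μ = 797.6 · 3.034 · 0.05062 / 0.00236 = 5.191e+04.
Re > 4000 → turbulent. Relative roughness ε/D = 0.000825/0.05062 = 0.0163. Swamee-Jain: f = 0.25/(log₁₀[0.0163/3.7 + 5.74/5.191e+04^0.9])² = 0.25/(log₁₀[0.0044 + 0.000328])² = 0.25/(-2.325)² = 0.04625.
Total minor-loss coefficient ΣK = 4·1.2 + 2·0.55 + 2·0.35 = 6.6.
ΔP = [f·L/D + ΣK]·(ρV²/2) = [0.04625·1152/0.05062 + 6.6]·(797.6·3.034²/2) = [1053 + 6.6]·3671 = 3.888e+06 Pa.

ΔP ≈ 3888000 Pa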